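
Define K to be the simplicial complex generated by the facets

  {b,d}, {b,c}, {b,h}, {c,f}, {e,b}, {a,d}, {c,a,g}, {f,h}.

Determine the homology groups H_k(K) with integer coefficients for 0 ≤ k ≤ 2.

Order the vertices as a < b < c < d < e < f < g < h. Listing each simplex with vertices in this order, K has dimension 2 with simplices:

  0-simplices (8): a, b, c, d, e, f, g, h
  1-simplices (10): ac, ad, ag, bc, bd, be, bh, cf, cg, fh
  2-simplices (1): acg

so the chain groups are C_0 ≅ Z^8, C_1 ≅ Z^10, C_2 ≅ Z^1.

Boundary ∂_1: C_1 → C_0 maps an edge to its endpoints' difference, ∂[p,q] = q − p. For instance
  ∂bd = d − b.
As a 8×10 matrix over Z this has rank 7, with invariant factors (1,1,1,1,1,1,1).

∂_2: C_2 → C_1 maps a triangle to the signed sum of its edges. For instance
  ∂acg = cg − ag + ac.
The 10×1 boundary matrix has rank 1 and Smith normal form diag(1).

Now H_k = ker ∂_k / im ∂_{k+1}, so:

  H_0: rank C_0 − rank ∂_1 = 8 − 7 = 1, and the invariant factors of ∂_1 are all 1, so H_0 = Z.
  H_1: rank ker ∂_1 − rank ∂_2 = (10 − 7) − 1 = 2, and the invariant factors of ∂_2 are all 1, so H_1 = Z^2.
  H_2: rank ker ∂_2 − rank ∂_3 = (1 − 1) − 0 = 0, and there is no ∂_3, so H_2 = 0.

H_0 = Z,  H_1 = Z^2,  H_2 = 0.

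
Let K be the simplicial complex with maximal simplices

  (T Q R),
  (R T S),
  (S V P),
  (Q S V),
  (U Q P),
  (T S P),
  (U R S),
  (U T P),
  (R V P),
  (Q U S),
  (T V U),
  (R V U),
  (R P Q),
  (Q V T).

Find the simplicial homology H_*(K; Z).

H_0 ≅ Z,  H_1 ≅ Z^2,  H_2 ≅ Z.

Order the vertices as P < Q < R < S < T < U < V. Listing each simplex with vertices in this order, K has dimension 2 with simplices:

  0-simplices (7): P, Q, R, S, T, U, V
  1-simplices (21): PQ, PR, PS, PT, PU, PV, QR, QS, QT, QU, QV, RS, RT, RU, RV, ST, SU, SV, TU, TV, UV
  2-simplices (14): PQR, PQU, PRV, PST, PSV, PTU, QRT, QSU, QSV, QTV, RST, RSU, RUV, TUV

giving chain groups C_0 ≅ Z^7, C_1 ≅ Z^21, C_2 ≅ Z^14.

The boundary map ∂_1: C_1 → C_0 sends each edge [p,q] (with p < q) to q − p. For instance
  ∂RT = T − R.
The 7×21 boundary matrix has rank 6 and Smith normal form diag(1,1,1,1,1,1).

The boundary map ∂_2: C_2 → C_1 sends each 2-simplex [p,q,r] to [q,r] − [p,r] + [p,q]. For instance
  ∂RUV = UV − RV + RU,
  ∂RST = ST − RT + RS.
This gives a 21×14 integer matrix of rank 13; reducing to Smith normal form yields diagonal entries (1,1,1,1,1,1,1,1,1,1,1,1,1).

Now H_k = ker ∂_k / im ∂_{k+1}, so:

  H_0: rank C_0 − rank ∂_1 = 7 − 6 = 1, and the invariant factors of ∂_1 are all 1, so H_0 = Z.
  H_1: rank ker ∂_1 − rank ∂_2 = (21 − 6) − 13 = 2, and the invariant factors of ∂_2 are all 1, so H_1 = Z^2.
  H_2: rank ker ∂_2 − rank ∂_3 = (14 − 13) − 0 = 1, and there is no ∂_3, so H_2 = Z.

(K is a triangulation of the torus T^2.)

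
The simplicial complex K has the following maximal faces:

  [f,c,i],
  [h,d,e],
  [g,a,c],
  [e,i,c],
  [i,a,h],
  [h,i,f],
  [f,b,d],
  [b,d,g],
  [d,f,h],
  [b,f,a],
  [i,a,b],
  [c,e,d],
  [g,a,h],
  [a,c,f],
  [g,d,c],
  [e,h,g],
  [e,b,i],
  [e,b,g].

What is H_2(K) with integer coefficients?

K has 9 vertices, 27 edges, 18 triangles.
rank ∂_2 = 18, rank ∂_3 = 0 ⇒ b_2 = 18 − 18 − 0 = 0. So H_2 ≅ 0.

H_2 = 0.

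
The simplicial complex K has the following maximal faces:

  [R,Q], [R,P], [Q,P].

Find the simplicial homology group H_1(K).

H_1 ≅ Z.

Fix the vertex order P < Q < R and write every simplex with vertices in increasing order. Then dim K = 1 and the simplices of K are:

  0-simplices (3): P, Q, R
  1-simplices (3): PQ, PR, QR

giving chain groups C_0 ≅ Z^3, C_1 ≅ Z^3.

Boundary ∂_1: C_1 → C_0 maps an edge to its endpoints' difference, ∂[p,q] = q − p. For instance
  ∂QR = R − Q.
The 3×3 boundary matrix has rank 2 and Smith normal form diag(1,1).

Reading off H_k = ker ∂_k / im ∂_{k+1}:

  H_1: rank ker ∂_1 − rank ∂_2 = (3 − 2) − 0 = 1, and there is no ∂_2, so H_1 = Z.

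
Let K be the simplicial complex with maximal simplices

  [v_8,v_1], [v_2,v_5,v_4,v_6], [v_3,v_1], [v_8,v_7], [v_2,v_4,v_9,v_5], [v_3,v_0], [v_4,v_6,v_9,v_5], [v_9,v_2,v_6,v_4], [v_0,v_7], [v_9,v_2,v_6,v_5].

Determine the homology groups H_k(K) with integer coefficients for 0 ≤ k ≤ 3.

We work with the vertex ordering v_0 < v_1 < v_2 < v_3 < v_4 < v_5 < v_6 < v_7 < v_8 < v_9. The simplices of K, each written with vertices in increasing order, are:

  0-simplices (10): [v_0], [v_1], [v_2], [v_3], [v_4], [v_5], [v_6], [v_7], [v_8], [v_9]
  1-simplices (15): (15 of them)
  2-simplices (10): [v_2,v_4,v_5], [v_2,v_4,v_6], [v_2,v_4,v_9], [v_2,v_5,v_6], [v_2,v_5,v_9], [v_2,v_6,v_9], [v_4,v_5,v_6], [v_4,v_5,v_9], [v_4,v_6,v_9], [v_5,v_6,v_9]
  3-simplices (5): [v_2,v_4,v_5,v_6], [v_2,v_4,v_5,v_9], [v_2,v_4,v_6,v_9], [v_2,v_5,v_6,v_9], [v_4,v_5,v_6,v_9]

giving chain groups C_0 ≅ Z^10, C_1 ≅ Z^15, C_2 ≅ Z^10, C_3 ≅ Z^5.

The boundary map ∂_1: C_1 → C_0 is given by ∂[p,q] = [q] − [p].
As a 10×15 matrix over Z this has rank 8, with invariant factors (1,1,1,1,1,1,1,1).

The boundary map ∂_2: C_2 → C_1 sends each 2-simplex [p,q,r] to [q,r] − [p,r] + [p,q]. For instance
  ∂[v_2,v_4,v_5] = [v_4,v_5] − [v_2,v_5] + [v_2,v_4],
  ∂[v_2,v_4,v_9] = [v_4,v_9] − [v_2,v_9] + [v_2,v_4].
This gives a 15×10 integer matrix of rank 6; reducing to Smith normal form yields diagonal entries (1,1,1,1,1,1).

∂_3: C_3 → C_2 sends each 3-simplex σ to the alternating sum Σ_i (−1)^i (σ with its i-th vertex removed). For instance
  ∂[v_4,v_5,v_6,v_9] = [v_5,v_6,v_9] − [v_4,v_6,v_9] + [v_4,v_5,v_9] − [v_4,v_5,v_6],
  ∂[v_2,v_4,v_5,v_6] = [v_4,v_5,v_6] − [v_2,v_5,v_6] + [v_2,v_4,v_6] − [v_2,v_4,v_5].
This gives a 10×5 integer matrix of rank 4; reducing to Smith normal form yields diagonal entries (1,1,1,1).

From H_k ≅ ker(∂_k) / im(∂_{k+1}) we obtain:

  H_0: rank C_0 − rank ∂_1 = 10 − 8 = 2, and the invariant factors of ∂_1 are all 1, so H_0 = Z^2.
  H_1: rank ker ∂_1 − rank ∂_2 = (15 − 8) − 6 = 1, and the invariant factors of ∂_2 are all 1, so H_1 = Z.
  H_2: rank ker ∂_2 − rank ∂_3 = (10 − 6) − 4 = 0, and the invariant factors of ∂_3 are all 1, so H_2 = 0.
  H_3: rank ker ∂_3 − rank ∂_4 = (5 − 4) − 0 = 1, and there is no ∂_4, so H_3 = Z.

As a check, the Euler characteristic is 10 − 15 + 10 − 5 = 0, which agrees with 2 − 1 + 0 − 1 = 0.

H_0 = Z^2,  H_1 = Z,  H_2 = 0,  H_3 = Z.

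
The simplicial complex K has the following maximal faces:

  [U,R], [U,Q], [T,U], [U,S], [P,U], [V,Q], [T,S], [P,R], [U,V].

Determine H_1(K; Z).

H_1 = Z^3.

K has 7 vertices, 9 edges.
rank ∂_1 = 6, rank ∂_2 = 0 ⇒ b_1 = 9 − 6 − 0 = 3. So H_1 = Z^3.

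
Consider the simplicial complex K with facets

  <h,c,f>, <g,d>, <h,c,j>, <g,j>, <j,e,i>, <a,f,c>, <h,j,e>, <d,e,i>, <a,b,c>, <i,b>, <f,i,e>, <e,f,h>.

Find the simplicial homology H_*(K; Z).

H_0 ≅ Z,  H_1 ≅ Z^2,  H_2 = 0.

We work with the vertex ordering a < b < c < d < e < f < g < h < i < j. The simplices of K, each written with vertices in increasing order, are:

  0-simplices (10): a, b, c, d, e, f, g, h, i, j
  1-simplices (20): ab, ac, af, bc, bi, cf, ch, cj, de, dg, di, ef, eh, ei, ej, fh, fi, gj, hj, ij
  2-simplices (9): abc, acf, cfh, chj, dei, efh, efi, ehj, eij

giving chain groups C_0 ≅ Z^10, C_1 ≅ Z^20, C_2 ≅ Z^9.

The boundary map ∂_1: C_1 → C_0 is given by ∂[p,q] = [q] − [p]. For instance
  ∂ac = c − a.
As a 10×20 matrix over Z this has rank 9, with invariant factors (1,1,1,1,1,1,1,1,1).

Boundary ∂_2: C_2 → C_1 sends each 2-simplex [p,q,r] to [q,r] − [p,r] + [p,q]. For instance
  ∂ehj = hj − ej + eh,
  ∂efi = fi − ei + ef.
The 20×9 boundary matrix has rank 9 and Smith normal form diag(1,1,1,1,1,1,1,1,1).

Computing H_k = (kernel of ∂_k) / (image of ∂_{k+1}):

  H_0: rank C_0 − rank ∂_1 = 10 − 9 = 1, and the invariant factors of ∂_1 are all 1, so H_0 = Z.
  H_1: rank ker ∂_1 − rank ∂_2 = (20 − 9) − 9 = 2, and the invariant factors of ∂_2 are all 1, so H_1 = Z^2.
  H_2: rank ker ∂_2 − rank ∂_3 = (9 − 9) − 0 = 0, and there is no ∂_3, so H_2 = 0.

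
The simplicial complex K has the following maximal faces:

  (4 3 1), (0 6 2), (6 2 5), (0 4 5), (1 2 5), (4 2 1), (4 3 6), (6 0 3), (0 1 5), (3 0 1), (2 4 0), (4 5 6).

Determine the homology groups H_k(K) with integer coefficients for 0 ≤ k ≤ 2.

H_0 ≅ Z,  H_1 ≅ Z/2,  H_2 = 0.

Take the total order 0 < 1 < 2 < 3 < 4 < 5 < 6 on the vertex set. Then K (dimension 2) consists of the simplices:

  0-simplices (7): [0], [1], [2], [3], [4], [5], [6]
  1-simplices (18): [0,1], [0,2], [0,3], [0,4], [0,5], [0,6], [1,2], [1,3], [1,4], [1,5], [2,4], [2,5], [2,6], [3,4], [3,6], [4,5], [4,6], [5,6]
  2-simplices (12): [0,1,3], [0,1,5], [0,2,4], [0,2,6], [0,3,6], [0,4,5], [1,2,4], [1,2,5], [1,3,4], [2,5,6], [3,4,6], [4,5,6]

Hence C_0 ≅ Z^7, C_1 ≅ Z^18, C_2 ≅ Z^12.

The boundary map ∂_1: C_1 → C_0 is given by ∂[p,q] = [q] − [p]. For instance
  ∂[0,6] = [6] − [0].
This gives a 7×18 integer matrix of rank 6; reducing to Smith normal form yields diagonal entries (1,1,1,1,1,1).

The boundary map ∂_2: C_2 → C_1 maps a triangle to the signed sum of its edges. For instance
  ∂[0,3,6] = [3,6] − [0,6] + [0,3],
  ∂[1,2,4] = [2,4] − [1,4] + [1,2].
As a 18×12 matrix over Z this has rank 12, with invariant factors (1,1,1,1,1,1,1,1,1,1,1,2).

From H_k ≅ ker(∂_k) / im(∂_{k+1}) we obtain:

  H_0: rank C_0 − rank ∂_1 = 7 − 6 = 1, and the invariant factors of ∂_1 are all 1, so H_0 ≅ Z.
  H_1: rank ker ∂_1 − rank ∂_2 = (18 − 6) − 12 = 0, and ∂_2 has invariant factor 2 > 1, so H_1 ≅ Z/2.
  H_2: rank ker ∂_2 − rank ∂_3 = (12 − 12) − 0 = 0, and there is no ∂_3, so H_2 ≅ 0.

(K is a triangulation of the real projective plane RP^2.)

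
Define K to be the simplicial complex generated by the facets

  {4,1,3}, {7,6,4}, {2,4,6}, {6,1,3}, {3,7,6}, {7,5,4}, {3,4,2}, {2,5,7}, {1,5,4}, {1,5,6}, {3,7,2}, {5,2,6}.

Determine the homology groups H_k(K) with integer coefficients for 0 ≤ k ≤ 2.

Order the vertices as 1 < 2 < 3 < 4 < 5 < 6 < 7. Listing each simplex with vertices in this order, K has dimension 2 with simplices:

  0-simplices (7): [1], [2], [3], [4], [5], [6], [7]
  1-simplices (18): [1,3], [1,4], [1,5], [1,6], [2,3], [2,4], [2,5], [2,6], [2,7], [3,4], [3,6], [3,7], [4,5], [4,6], [4,7], [5,6], [5,7], [6,7]
  2-simplices (12): [1,3,4], [1,3,6], [1,4,5], [1,5,6], [2,3,4], [2,3,7], [2,4,6], [2,5,6], [2,5,7], [3,6,7], [4,5,7], [4,6,7]

Hence C_0 ≅ Z^7, C_1 ≅ Z^18, C_2 ≅ Z^12.

∂_1: C_1 → C_0 is given by ∂[p,q] = [q] − [p]. For instance
  ∂[3,4] = [4] − [3].
The 7×18 boundary matrix has rank 6 and Smith normal form diag(1,1,1,1,1,1).

Boundary ∂_2: C_2 → C_1 acts by ∂[p,q,r] = [q,r] − [p,r] + [p,q]. For instance
  ∂[2,5,6] = [5,6] − [2,6] + [2,5],
  ∂[2,5,7] = [5,7] − [2,7] + [2,5].
The resulting 18×12 matrix has rank 12, and its Smith normal form has invariant factors (1,1,1,1,1,1,1,1,1,1,1,2).

Computing H_k = (kernel of ∂_k) / (image of ∂_{k+1}):

  H_0: rank C_0 − rank ∂_1 = 7 − 6 = 1, and the invariant factors of ∂_1 are all 1, so H_0 = Z.
  H_1: rank ker ∂_1 − rank ∂_2 = (18 − 6) − 12 = 0, and ∂_2 has invariant factor 2 > 1, so H_1 = Z/2.
  H_2: rank ker ∂_2 − rank ∂_3 = (12 − 12) − 0 = 0, and there is no ∂_3, so H_2 = 0.

As a check, the Euler characteristic is 7 − 18 + 12 = 1, which agrees with 1 − 0 + 0 = 1.
(K is a triangulation of the real projective plane RP^2.)

H_0 = Z,  H_1 = Z/2,  H_2 = 0.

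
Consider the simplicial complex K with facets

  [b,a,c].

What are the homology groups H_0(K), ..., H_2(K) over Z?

Order the vertices as a < b < c. Listing each simplex with vertices in this order, K has dimension 2 with simplices:

  0-simplices (3): a, b, c
  1-simplices (3): ab, ac, bc
  2-simplices (1): abc

Hence C_0 ≅ Z^3, C_1 ≅ Z^3, C_2 ≅ Z^1.

Boundary ∂_1: C_1 → C_0 sends each edge [p,q] (with p < q) to q − p. For instance
  ∂ab = b − a.
The resulting 3×3 matrix has rank 2, and its Smith normal form has invariant factors (1,1).

∂_2: C_2 → C_1 maps a triangle to the signed sum of its edges. For instance
  ∂abc = bc − ac + ab.
The 3×1 boundary matrix has rank 1 and Smith normal form diag(1).

Reading off H_k = ker ∂_k / im ∂_{k+1}:

  H_0: rank C_0 − rank ∂_1 = 3 − 2 = 1, and the invariant factors of ∂_1 are all 1, so H_0 ≅ Z.
  H_1: rank ker ∂_1 − rank ∂_2 = (3 − 2) − 1 = 0, and the invariant factors of ∂_2 are all 1, so H_1 ≅ 0.
  H_2: rank ker ∂_2 − rank ∂_3 = (1 − 1) − 0 = 0, and there is no ∂_3, so H_2 ≅ 0.

H_0 ≅ Z,  H_1 = 0,  H_2 = 0.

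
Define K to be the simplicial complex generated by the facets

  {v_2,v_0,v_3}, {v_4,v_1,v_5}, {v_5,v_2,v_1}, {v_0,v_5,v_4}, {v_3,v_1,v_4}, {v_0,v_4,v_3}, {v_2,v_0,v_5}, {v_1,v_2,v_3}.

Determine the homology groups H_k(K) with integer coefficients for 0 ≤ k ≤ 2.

H_0 = Z,  H_1 = 0,  H_2 = Z.

Order the vertices as v_0 < v_1 < v_2 < v_3 < v_4 < v_5. Listing each simplex with vertices in this order, K has dimension 2 with simplices:

  0-simplices (6): [v_0], [v_1], [v_2], [v_3], [v_4], [v_5]
  1-simplices (12): [v_0,v_2], [v_0,v_3], [v_0,v_4], [v_0,v_5], [v_1,v_2], [v_1,v_3], [v_1,v_4], [v_1,v_5], [v_2,v_3], [v_2,v_5], [v_3,v_4], [v_4,v_5]
  2-simplices (8): [v_0,v_2,v_3], [v_0,v_2,v_5], [v_0,v_3,v_4], [v_0,v_4,v_5], [v_1,v_2,v_3], [v_1,v_2,v_5], [v_1,v_3,v_4], [v_1,v_4,v_5]

giving chain groups C_0 ≅ Z^6, C_1 ≅ Z^12, C_2 ≅ Z^8.

∂_1: C_1 → C_0 sends each edge [p,q] (with p < q) to q − p.
This gives a 6×12 integer matrix of rank 5; reducing to Smith normal form yields diagonal entries (1,1,1,1,1).

The boundary map ∂_2: C_2 → C_1 maps a triangle to the signed sum of its edges. For instance
  ∂[v_1,v_2,v_3] = [v_2,v_3] − [v_1,v_3] + [v_1,v_2],
  ∂[v_0,v_4,v_5] = [v_4,v_5] − [v_0,v_5] + [v_0,v_4].
This gives a 12×8 integer matrix of rank 7; reducing to Smith normal form yields diagonal entries (1,1,1,1,1,1,1).

Reading off H_k = ker ∂_k / im ∂_{k+1}:

  H_0: rank C_0 − rank ∂_1 = 6 − 5 = 1, and the invariant factors of ∂_1 are all 1, so H_0 = Z.
  H_1: rank ker ∂_1 − rank ∂_2 = (12 − 5) − 7 = 0, and the invariant factors of ∂_2 are all 1, so H_1 = 0.
  H_2: rank ker ∂_2 − rank ∂_3 = (8 − 7) − 0 = 1, and there is no ∂_3, so H_2 = Z.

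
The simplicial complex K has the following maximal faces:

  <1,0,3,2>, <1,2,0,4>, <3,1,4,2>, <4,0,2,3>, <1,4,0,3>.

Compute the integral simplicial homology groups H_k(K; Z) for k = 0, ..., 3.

H_0 = Z,  H_1 = 0,  H_2 = 0,  H_3 = Z.

We work with the vertex ordering 0 < 1 < 2 < 3 < 4. The simplices of K, each written with vertices in increasing order, are:

  0-simplices (5): [0], [1], [2], [3], [4]
  1-simplices (10): [0,1], [0,2], [0,3], [0,4], [1,2], [1,3], [1,4], [2,3], [2,4], [3,4]
  2-simplices (10): [0,1,2], [0,1,3], [0,1,4], [0,2,3], [0,2,4], [0,3,4], [1,2,3], [1,2,4], [1,3,4], [2,3,4]
  3-simplices (5): [0,1,2,3], [0,1,2,4], [0,1,3,4], [0,2,3,4], [1,2,3,4]

giving chain groups C_0 ≅ Z^5, C_1 ≅ Z^10, C_2 ≅ Z^10, C_3 ≅ Z^5.

∂_1: C_1 → C_0 sends each edge [p,q] (with p < q) to q − p.
As a 5×10 matrix over Z this has rank 4, with invariant factors (1,1,1,1).

Boundary ∂_2: C_2 → C_1 acts by ∂[p,q,r] = [q,r] − [p,r] + [p,q]. For instance
  ∂[0,1,4] = [1,4] − [0,4] + [0,1],
  ∂[0,1,2] = [1,2] − [0,2] + [0,1].
As a 10×10 matrix over Z this has rank 6, with invariant factors (1,1,1,1,1,1).

Boundary ∂_3: C_3 → C_2 sends each 3-simplex σ to the alternating sum Σ_i (−1)^i (σ with its i-th vertex removed). For instance
  ∂[0,2,3,4] = [2,3,4] − [0,3,4] + [0,2,4] − [0,2,3],
  ∂[0,1,2,3] = [1,2,3] − [0,2,3] + [0,1,3] − [0,1,2].
The 10×5 boundary matrix has rank 4 and Smith normal form diag(1,1,1,1).

Reading off H_k = ker ∂_k / im ∂_{k+1}:

  H_0: rank C_0 − rank ∂_1 = 5 − 4 = 1, and the invariant factors of ∂_1 are all 1, so H_0 = Z.
  H_1: rank ker ∂_1 − rank ∂_2 = (10 − 4) − 6 = 0, and the invariant factors of ∂_2 are all 1, so H_1 = 0.
  H_2: rank ker ∂_2 − rank ∂_3 = (10 − 6) − 4 = 0, and the invariant factors of ∂_3 are all 1, so H_2 = 0.
  H_3: rank ker ∂_3 − rank ∂_4 = (5 − 4) − 0 = 1, and there is no ∂_4, so H_3 = Z.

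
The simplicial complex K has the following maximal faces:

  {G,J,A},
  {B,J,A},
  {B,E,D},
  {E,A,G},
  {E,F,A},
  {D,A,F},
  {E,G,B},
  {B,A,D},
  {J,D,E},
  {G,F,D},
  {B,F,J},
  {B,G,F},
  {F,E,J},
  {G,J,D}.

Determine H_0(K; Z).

H_0 ≅ Z.

K has 7 vertices, 21 edges, 14 triangles.
rank ∂_0 = 0, rank ∂_1 = 6 ⇒ b_0 = 7 − 0 − 6 = 1; all invariant factors of ∂_1 are 1 so no torsion. So H_0 = Z.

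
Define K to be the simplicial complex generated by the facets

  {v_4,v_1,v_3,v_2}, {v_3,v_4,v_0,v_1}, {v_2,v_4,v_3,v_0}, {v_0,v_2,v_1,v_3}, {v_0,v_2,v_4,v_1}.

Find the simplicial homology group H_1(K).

H_1 = 0.

Take the total order v_0 < v_1 < v_2 < v_3 < v_4 on the vertex set. Then K (dimension 3) consists of the simplices:

  0-simplices (5): [v_0], [v_1], [v_2], [v_3], [v_4]
  1-simplices (10): [v_0,v_1], [v_0,v_2], [v_0,v_3], [v_0,v_4], [v_1,v_2], [v_1,v_3], [v_1,v_4], [v_2,v_3], [v_2,v_4], [v_3,v_4]
  2-simplices (10): [v_0,v_1,v_2], [v_0,v_1,v_3], [v_0,v_1,v_4], [v_0,v_2,v_3], [v_0,v_2,v_4], [v_0,v_3,v_4], [v_1,v_2,v_3], [v_1,v_2,v_4], [v_1,v_3,v_4], [v_2,v_3,v_4]
  3-simplices (5): [v_0,v_1,v_2,v_3], [v_0,v_1,v_2,v_4], [v_0,v_1,v_3,v_4], [v_0,v_2,v_3,v_4], [v_1,v_2,v_3,v_4]

Hence C_0 ≅ Z^5, C_1 ≅ Z^10, C_2 ≅ Z^10, C_3 ≅ Z^5.

The boundary map ∂_1: C_1 → C_0 maps an edge to its endpoints' difference, ∂[p,q] = q − p.
As a 5×10 matrix over Z this has rank 4, with invariant factors (1,1,1,1).

The boundary map ∂_2: C_2 → C_1 acts by ∂[p,q,r] = [q,r] − [p,r] + [p,q]. For instance
  ∂[v_2,v_3,v_4] = [v_3,v_4] − [v_2,v_4] + [v_2,v_3],
  ∂[v_0,v_1,v_4] = [v_1,v_4] − [v_0,v_4] + [v_0,v_1].
This gives a 10×10 integer matrix of rank 6; reducing to Smith normal form yields diagonal entries (1,1,1,1,1,1).

Boundary ∂_3: C_3 → C_2 sends each 3-simplex σ to the alternating sum Σ_i (−1)^i (σ with its i-th vertex removed). For instance
  ∂[v_0,v_2,v_3,v_4] = [v_2,v_3,v_4] − [v_0,v_3,v_4] + [v_0,v_2,v_4] − [v_0,v_2,v_3],
  ∂[v_0,v_1,v_3,v_4] = [v_1,v_3,v_4] − [v_0,v_3,v_4] + [v_0,v_1,v_4] − [v_0,v_1,v_3].
The resulting 10×5 matrix has rank 4, and its Smith normal form has invariant factors (1,1,1,1).

From H_k ≅ ker(∂_k) / im(∂_{k+1}) we obtain:

  H_1: rank ker ∂_1 − rank ∂_2 = (10 − 4) − 6 = 0, and the invariant factors of ∂_2 are all 1, so H_1 ≅ 0.

(K is a triangulation of the 3-sphere S^3.)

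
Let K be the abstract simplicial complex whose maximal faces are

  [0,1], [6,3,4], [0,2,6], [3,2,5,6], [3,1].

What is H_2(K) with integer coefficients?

H_2 = 0.

Order the vertices as 0 < 1 < 2 < 3 < 4 < 5 < 6. Listing each simplex with vertices in this order, K has dimension 3 with simplices:

  0-simplices (7): [0], [1], [2], [3], [4], [5], [6]
  1-simplices (12): [0,1], [0,2], [0,6], [1,3], [2,3], [2,5], [2,6], [3,4], [3,5], [3,6], [4,6], [5,6]
  2-simplices (6): [0,2,6], [2,3,5], [2,3,6], [2,5,6], [3,4,6], [3,5,6]
  3-simplices (1): [2,3,5,6]

Hence C_0 ≅ Z^7, C_1 ≅ Z^12, C_2 ≅ Z^6, C_3 ≅ Z^1.

The boundary map ∂_1: C_1 → C_0 maps an edge to its endpoints' difference, ∂[p,q] = q − p.
The resulting 7×12 matrix has rank 6, and its Smith normal form has invariant factors (1,1,1,1,1,1).

∂_2: C_2 → C_1 acts by ∂[p,q,r] = [q,r] − [p,r] + [p,q]. For instance
  ∂[2,3,6] = [3,6] − [2,6] + [2,3],
  ∂[3,4,6] = [4,6] − [3,6] + [3,4].
As a 12×6 matrix over Z this has rank 5, with invariant factors (1,1,1,1,1).

Boundary ∂_3: C_3 → C_2 sends each 3-simplex σ to the alternating sum Σ_i (−1)^i (σ with its i-th vertex removed). For instance
  ∂[2,3,5,6] = [3,5,6] − [2,5,6] + [2,3,6] − [2,3,5].
This gives a 6×1 integer matrix of rank 1; reducing to Smith normal form yields diagonal entries (1).

Now H_k = ker ∂_k / im ∂_{k+1}, so:

  H_2: rank ker ∂_2 − rank ∂_3 = (6 − 5) − 1 = 0, and the invariant factors of ∂_3 are all 1, so H_2 = 0.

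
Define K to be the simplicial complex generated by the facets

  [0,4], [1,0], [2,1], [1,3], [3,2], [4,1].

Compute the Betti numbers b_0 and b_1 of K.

Order the vertices as 0 < 1 < 2 < 3 < 4. Listing each simplex with vertices in this order, K has dimension 1 with simplices:

  0-simplices (5): [0], [1], [2], [3], [4]
  1-simplices (6): [0,1], [0,4], [1,2], [1,3], [1,4], [2,3]

Hence C_0 ≅ Z^5, C_1 ≅ Z^6.

Boundary ∂_1: C_1 → C_0 is given by ∂[p,q] = [q] − [p].
The resulting 5×6 matrix has rank 4, and its Smith normal form has invariant factors (1,1,1,1).

From H_k ≅ ker(∂_k) / im(∂_{k+1}) we obtain:

  H_0: rank C_0 − rank ∂_1 = 5 − 4 = 1, and the invariant factors of ∂_1 are all 1, so H_0 ≅ Z.
  H_1: rank ker ∂_1 − rank ∂_2 = (6 − 4) − 0 = 2, and there is no ∂_2, so H_1 ≅ Z^2.

Hence the Betti numbers are b_0 = 1, b_1 = 2.

b_0 = 1, b_1 = 2.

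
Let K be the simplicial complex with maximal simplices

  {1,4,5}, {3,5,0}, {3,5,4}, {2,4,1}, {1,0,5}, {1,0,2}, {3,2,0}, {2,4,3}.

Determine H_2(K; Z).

Order the vertices as 0 < 1 < 2 < 3 < 4 < 5. Listing each simplex with vertices in this order, K has dimension 2 with simplices:

  0-simplices (6): [0], [1], [2], [3], [4], [5]
  1-simplices (12): [0,1], [0,2], [0,3], [0,5], [1,2], [1,4], [1,5], [2,3], [2,4], [3,4], [3,5], [4,5]
  2-simplices (8): [0,1,2], [0,1,5], [0,2,3], [0,3,5], [1,2,4], [1,4,5], [2,3,4], [3,4,5]

giving chain groups C_0 ≅ Z^6, C_1 ≅ Z^12, C_2 ≅ Z^8.

The boundary map ∂_1: C_1 → C_0 sends each edge [p,q] (with p < q) to q − p. For instance
  ∂[2,4] = [4] − [2].
The resulting 6×12 matrix has rank 5, and its Smith normal form has invariant factors (1,1,1,1,1).

The boundary map ∂_2: C_2 → C_1 sends each 2-simplex [p,q,r] to [q,r] − [p,r] + [p,q]. For instance
  ∂[0,1,2] = [1,2] − [0,2] + [0,1],
  ∂[3,4,5] = [4,5] − [3,5] + [3,4].
The 12×8 boundary matrix has rank 7 and Smith normal form diag(1,1,1,1,1,1,1).

Computing H_k = (kernel of ∂_k) / (image of ∂_{k+1}):

  H_2: rank ker ∂_2 − rank ∂_3 = (8 − 7) − 0 = 1, and there is no ∂_3, so H_2 ≅ Z.

H_2 = Z.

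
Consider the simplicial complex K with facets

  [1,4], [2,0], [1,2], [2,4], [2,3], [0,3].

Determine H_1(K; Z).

H_1 ≅ Z^2.

Fix the vertex order 0 < 1 < 2 < 3 < 4 and write every simplex with vertices in increasing order. Then dim K = 1 and the simplices of K are:

  0-simplices (5): [0], [1], [2], [3], [4]
  1-simplices (6): [0,2], [0,3], [1,2], [1,4], [2,3], [2,4]

giving chain groups C_0 ≅ Z^5, C_1 ≅ Z^6.

The boundary map ∂_1: C_1 → C_0 is given by ∂[p,q] = [q] − [p]. For instance
  ∂[0,3] = [3] − [0].
This gives a 5×6 integer matrix of rank 4; reducing to Smith normal form yields diagonal entries (1,1,1,1).

Computing H_k = (kernel of ∂_k) / (image of ∂_{k+1}):

  H_1: rank ker ∂_1 − rank ∂_2 = (6 − 4) − 0 = 2, and there is no ∂_2, so H_1 = Z^2.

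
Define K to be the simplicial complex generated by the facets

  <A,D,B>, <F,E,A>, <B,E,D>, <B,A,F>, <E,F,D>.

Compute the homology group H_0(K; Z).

H_0 = Z.

We work with the vertex ordering A < B < D < E < F. The simplices of K, each written with vertices in increasing order, are:

  0-simplices (5): A, B, D, E, F
  1-simplices (10): AB, AD, AE, AF, BD, BE, BF, DE, DF, EF
  2-simplices (5): ABD, ABF, AEF, BDE, DEF

Hence C_0 ≅ Z^5, C_1 ≅ Z^10, C_2 ≅ Z^5.

Boundary ∂_1: C_1 → C_0 sends each edge [p,q] (with p < q) to q − p.
This gives a 5×10 integer matrix of rank 4; reducing to Smith normal form yields diagonal entries (1,1,1,1).

The boundary map ∂_2: C_2 → C_1 maps a triangle to the signed sum of its edges. For instance
  ∂AEF = EF − AF + AE,
  ∂ABF = BF − AF + AB.
As a 10×5 matrix over Z this has rank 5, with invariant factors (1,1,1,1,1).

Computing H_k = (kernel of ∂_k) / (image of ∂_{k+1}):

  H_0: rank C_0 − rank ∂_1 = 5 − 4 = 1, and the invariant factors of ∂_1 are all 1, so H_0 = Z.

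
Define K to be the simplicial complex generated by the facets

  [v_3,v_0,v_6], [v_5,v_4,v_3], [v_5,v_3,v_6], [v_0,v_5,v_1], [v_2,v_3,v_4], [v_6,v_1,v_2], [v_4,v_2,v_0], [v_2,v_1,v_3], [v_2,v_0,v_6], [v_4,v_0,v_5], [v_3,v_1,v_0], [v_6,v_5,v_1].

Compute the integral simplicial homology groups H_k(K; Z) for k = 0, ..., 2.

Take the total order v_0 < v_1 < v_2 < v_3 < v_4 < v_5 < v_6 on the vertex set. Then K (dimension 2) consists of the simplices:

  0-simplices (7): [v_0], [v_1], [v_2], [v_3], [v_4], [v_5], [v_6]
  1-simplices (18): (18 of them)
  2-simplices (12): (12 of them)

giving chain groups C_0 ≅ Z^7, C_1 ≅ Z^18, C_2 ≅ Z^12.

∂_1: C_1 → C_0 sends each edge [p,q] (with p < q) to q − p.
The 7×18 boundary matrix has rank 6 and Smith normal form diag(1,1,1,1,1,1).

∂_2: C_2 → C_1 sends each 2-simplex [p,q,r] to [q,r] − [p,r] + [p,q]. For instance
  ∂[v_1,v_2,v_6] = [v_2,v_6] − [v_1,v_6] + [v_1,v_2],
  ∂[v_1,v_5,v_6] = [v_5,v_6] − [v_1,v_6] + [v_1,v_5].
The 18×12 boundary matrix has rank 12 and Smith normal form diag(1,1,1,1,1,1,1,1,1,1,1,2).

Now H_k = ker ∂_k / im ∂_{k+1}, so:

  H_0: rank C_0 − rank ∂_1 = 7 − 6 = 1, and the invariant factors of ∂_1 are all 1, so H_0 = Z.
  H_1: rank ker ∂_1 − rank ∂_2 = (18 − 6) − 12 = 0, and ∂_2 has invariant factor 2 > 1, so H_1 = Z/2Z.
  H_2: rank ker ∂_2 − rank ∂_3 = (12 − 12) − 0 = 0, and there is no ∂_3, so H_2 = 0.

H_0 ≅ Z,  H_1 ≅ Z/2Z,  H_2 = 0.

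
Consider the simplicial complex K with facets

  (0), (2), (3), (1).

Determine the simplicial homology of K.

We work with the vertex ordering 0 < 1 < 2 < 3. The simplices of K, each written with vertices in increasing order, are:

  0-simplices (4): [0], [1], [2], [3]

giving chain groups C_0 ≅ Z^4.

From H_k ≅ ker(∂_k) / im(∂_{k+1}) we obtain:

  H_0: rank C_0 − rank ∂_1 = 4 − 0 = 4, and there is no ∂_1, so H_0 = Z^4.

H_0 ≅ Z^4.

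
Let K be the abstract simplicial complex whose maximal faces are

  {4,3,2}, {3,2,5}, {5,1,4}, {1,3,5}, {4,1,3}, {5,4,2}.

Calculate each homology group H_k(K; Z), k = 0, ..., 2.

H_0 ≅ Z,  H_1 = 0,  H_2 ≅ Z.

K has 5 vertices, 9 edges, 6 triangles.
rank ∂_0 = 0, rank ∂_1 = 4 ⇒ b_0 = 5 − 0 − 4 = 1; all invariant factors of ∂_1 are 1 so no torsion. So H_0 ≅ Z.
rank ∂_1 = 4, rank ∂_2 = 5 ⇒ b_1 = 9 − 4 − 5 = 0; all invariant factors of ∂_2 are 1 so no torsion. So H_1 ≅ 0.
rank ∂_2 = 5, rank ∂_3 = 0 ⇒ b_2 = 6 − 5 − 0 = 1. So H_2 ≅ Z.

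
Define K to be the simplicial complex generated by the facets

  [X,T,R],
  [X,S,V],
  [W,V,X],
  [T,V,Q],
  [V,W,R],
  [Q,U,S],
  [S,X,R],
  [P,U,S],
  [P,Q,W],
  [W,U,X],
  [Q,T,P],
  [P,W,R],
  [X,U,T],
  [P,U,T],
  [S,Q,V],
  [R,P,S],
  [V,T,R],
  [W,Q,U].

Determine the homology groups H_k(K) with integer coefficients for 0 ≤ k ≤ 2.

H_0 ≅ Z,  H_1 ≅ Z ⊕ Z/2Z,  H_2 = 0.

Fix the vertex order P < Q < R < S < T < U < V < W < X and write every simplex with vertices in increasing order. Then dim K = 2 and the simplices of K are:

  0-simplices (9): P, Q, R, S, T, U, V, W, X
  1-simplices (27): PQ, PR, PS, PT, PU, PW, QS, QT, QU, QV, QW, RS, RT, RV, RW, RX, SU, SV, SX, TU, TV, TX, UW, UX, VW, VX, WX
  2-simplices (18): PQT, PQW, PRS, PRW, PSU, PTU, QSU, QSV, QTV, QUW, RSX, RTV, RTX, RVW, SVX, TUX, UWX, VWX

Hence C_0 ≅ Z^9, C_1 ≅ Z^27, C_2 ≅ Z^18.

∂_1: C_1 → C_0 is given by ∂[p,q] = [q] − [p].
The resulting 9×27 matrix has rank 8, and its Smith normal form has invariant factors (1,1,1,1,1,1,1,1).

Boundary ∂_2: C_2 → C_1 acts by ∂[p,q,r] = [q,r] − [p,r] + [p,q]. For instance
  ∂SVX = VX − SX + SV,
  ∂PSU = SU − PU + PS.
As a 27×18 matrix over Z this has rank 18, with invariant factors (1,1,1,1,1,1,1,1,1,1,1,1,1,1,1,1,1,2).

Reading off H_k = ker ∂_k / im ∂_{k+1}:

  H_0: rank C_0 − rank ∂_1 = 9 − 8 = 1, and the invariant factors of ∂_1 are all 1, so H_0 ≅ Z.
  H_1: rank ker ∂_1 − rank ∂_2 = (27 − 8) − 18 = 1, and ∂_2 has invariant factor 2 > 1, so H_1 ≅ Z ⊕ Z/2Z.
  H_2: rank ker ∂_2 − rank ∂_3 = (18 − 18) − 0 = 0, and there is no ∂_3, so H_2 ≅ 0.

As a check, the Euler characteristic is 9 − 27 + 18 = 0, which agrees with 1 − 1 + 0 = 0.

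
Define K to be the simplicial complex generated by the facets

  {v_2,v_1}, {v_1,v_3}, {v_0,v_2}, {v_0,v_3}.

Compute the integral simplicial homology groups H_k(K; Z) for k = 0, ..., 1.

Order the vertices as v_0 < v_1 < v_2 < v_3. Listing each simplex with vertices in this order, K has dimension 1 with simplices:

  0-simplices (4): [v_0], [v_1], [v_2], [v_3]
  1-simplices (4): [v_0,v_2], [v_0,v_3], [v_1,v_2], [v_1,v_3]

Hence C_0 ≅ Z^4, C_1 ≅ Z^4.

∂_1: C_1 → C_0 sends each edge [p,q] (with p < q) to q − p.
This gives a 4×4 integer matrix of rank 3; reducing to Smith normal form yields diagonal entries (1,1,1).

From H_k ≅ ker(∂_k) / im(∂_{k+1}) we obtain:

  H_0: rank C_0 − rank ∂_1 = 4 − 3 = 1, and the invariant factors of ∂_1 are all 1, so H_0 = Z.
  H_1: rank ker ∂_1 − rank ∂_2 = (4 − 3) − 0 = 1, and there is no ∂_2, so H_1 = Z.

H_0 ≅ Z,  H_1 ≅ Z.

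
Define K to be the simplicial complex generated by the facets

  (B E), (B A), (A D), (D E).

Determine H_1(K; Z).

We work with the vertex ordering A < B < D < E. The simplices of K, each written with vertices in increasing order, are:

  0-simplices (4): A, B, D, E
  1-simplices (4): AB, AD, BE, DE

giving chain groups C_0 ≅ Z^4, C_1 ≅ Z^4.

∂_1: C_1 → C_0 sends each edge [p,q] (with p < q) to q − p. For instance
  ∂DE = E − D.
As a 4×4 matrix over Z this has rank 3, with invariant factors (1,1,1).

Now H_k = ker ∂_k / im ∂_{k+1}, so:

  H_1: rank ker ∂_1 − rank ∂_2 = (4 − 3) − 0 = 1, and there is no ∂_2, so H_1 ≅ Z.

H_1 = Z.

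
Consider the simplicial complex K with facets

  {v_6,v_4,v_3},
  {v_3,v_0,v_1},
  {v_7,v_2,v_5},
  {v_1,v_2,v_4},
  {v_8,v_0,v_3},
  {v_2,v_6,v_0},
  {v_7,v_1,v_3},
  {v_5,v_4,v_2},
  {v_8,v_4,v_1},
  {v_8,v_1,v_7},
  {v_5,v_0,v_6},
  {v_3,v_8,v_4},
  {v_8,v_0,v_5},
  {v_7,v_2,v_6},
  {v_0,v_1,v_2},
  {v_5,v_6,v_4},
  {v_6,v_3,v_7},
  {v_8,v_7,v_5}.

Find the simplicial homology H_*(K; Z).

Order the vertices as v_0 < v_1 < v_2 < v_3 < v_4 < v_5 < v_6 < v_7 < v_8. Listing each simplex with vertices in this order, K has dimension 2 with simplices:

  0-simplices (9): [v_0], [v_1], [v_2], [v_3], [v_4], [v_5], [v_6], [v_7], [v_8]
  1-simplices (27): (27 of them)
  2-simplices (18): (18 of them)

so the chain groups are C_0 ≅ Z^9, C_1 ≅ Z^27, C_2 ≅ Z^18.

∂_1: C_1 → C_0 is given by ∂[p,q] = [q] − [p].
This gives a 9×27 integer matrix of rank 8; reducing to Smith normal form yields diagonal entries (1,1,1,1,1,1,1,1).

∂_2: C_2 → C_1 maps a triangle to the signed sum of its edges. For instance
  ∂[v_0,v_3,v_8] = [v_3,v_8] − [v_0,v_8] + [v_0,v_3],
  ∂[v_0,v_5,v_8] = [v_5,v_8] − [v_0,v_8] + [v_0,v_5].
The 27×18 boundary matrix has rank 18 and Smith normal form diag(1,1,1,1,1,1,1,1,1,1,1,1,1,1,1,1,1,2).

Reading off H_k = ker ∂_k / im ∂_{k+1}:

  H_0: rank C_0 − rank ∂_1 = 9 − 8 = 1, and the invariant factors of ∂_1 are all 1, so H_0 = Z.
  H_1: rank ker ∂_1 − rank ∂_2 = (27 − 8) − 18 = 1, and ∂_2 has invariant factor 2 > 1, so H_1 = Z ⊕ Z/2Z.
  H_2: rank ker ∂_2 − rank ∂_3 = (18 − 18) − 0 = 0, and there is no ∂_3, so H_2 = 0.

H_0 = Z,  H_1 = Z ⊕ Z/2Z,  H_2 = 0.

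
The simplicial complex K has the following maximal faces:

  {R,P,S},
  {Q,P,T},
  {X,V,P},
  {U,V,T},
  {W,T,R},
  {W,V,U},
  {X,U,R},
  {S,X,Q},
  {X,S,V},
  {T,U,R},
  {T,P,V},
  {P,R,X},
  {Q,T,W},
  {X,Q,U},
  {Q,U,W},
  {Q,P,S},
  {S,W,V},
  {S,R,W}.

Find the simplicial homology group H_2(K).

Order the vertices as P < Q < R < S < T < U < V < W < X. Listing each simplex with vertices in this order, K has dimension 2 with simplices:

  0-simplices (9): P, Q, R, S, T, U, V, W, X
  1-simplices (27): PQ, PR, PS, PT, PV, PX, QS, QT, QU, QW, QX, RS, RT, RU, RW, RX, SV, SW, SX, TU, TV, TW, UV, UW, UX, VW, VX
  2-simplices (18): PQS, PQT, PRS, PRX, PTV, PVX, QSX, QTW, QUW, QUX, RSW, RTU, RTW, RUX, SVW, SVX, TUV, UVW

giving chain groups C_0 ≅ Z^9, C_1 ≅ Z^27, C_2 ≅ Z^18.

∂_1: C_1 → C_0 sends each edge [p,q] (with p < q) to q − p.
This gives a 9×27 integer matrix of rank 8; reducing to Smith normal form yields diagonal entries (1,1,1,1,1,1,1,1).

The boundary map ∂_2: C_2 → C_1 acts by ∂[p,q,r] = [q,r] − [p,r] + [p,q]. For instance
  ∂PRX = RX − PX + PR,
  ∂QTW = TW − QW + QT.
As a 27×18 matrix over Z this has rank 18, with invariant factors (1,1,1,1,1,1,1,1,1,1,1,1,1,1,1,1,1,2).

Computing H_k = (kernel of ∂_k) / (image of ∂_{k+1}):

  H_2: rank ker ∂_2 − rank ∂_3 = (18 − 18) − 0 = 0, and there is no ∂_3, so H_2 = 0.

H_2 ≅ 0.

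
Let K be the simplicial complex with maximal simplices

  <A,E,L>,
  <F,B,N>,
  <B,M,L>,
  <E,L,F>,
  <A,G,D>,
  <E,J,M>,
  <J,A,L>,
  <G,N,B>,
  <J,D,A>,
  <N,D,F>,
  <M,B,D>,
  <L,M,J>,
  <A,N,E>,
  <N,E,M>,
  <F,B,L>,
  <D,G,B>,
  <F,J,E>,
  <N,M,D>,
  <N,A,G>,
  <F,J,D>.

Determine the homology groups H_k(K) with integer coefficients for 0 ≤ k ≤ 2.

We work with the vertex ordering A < B < D < E < F < G < J < L < M < N. The simplices of K, each written with vertices in increasing order, are:

  0-simplices (10): A, B, D, E, F, G, J, L, M, N
  1-simplices (30): AD, AE, AG, AJ, AL, AN, BD, BF, BG, BL, BM, BN, DF, DG, DJ, DM, DN, EF, EJ, EL, EM, EN, FJ, FL, FN, GN, JL, JM, LM, MN
  2-simplices (20): ADG, ADJ, AEL, AEN, AGN, AJL, BDG, BDM, BFL, BFN, BGN, BLM, DFJ, DFN, DMN, EFJ, EFL, EJM, EMN, JLM

Hence C_0 ≅ Z^10, C_1 ≅ Z^30, C_2 ≅ Z^20.

Boundary ∂_1: C_1 → C_0 is given by ∂[p,q] = [q] − [p].
This gives a 10×30 integer matrix of rank 9; reducing to Smith normal form yields diagonal entries (1,1,1,1,1,1,1,1,1).

∂_2: C_2 → C_1 maps a triangle to the signed sum of its edges. For instance
  ∂AGN = GN − AN + AG,
  ∂JLM = LM − JM + JL.
The resulting 30×20 matrix has rank 20, and its Smith normal form has invariant factors (1,1,1,1,1,1,1,1,1,1,1,1,1,1,1,1,1,1,1,2).

Reading off H_k = ker ∂_k / im ∂_{k+1}:

  H_0: rank C_0 − rank ∂_1 = 10 − 9 = 1, and the invariant factors of ∂_1 are all 1, so H_0 = Z.
  H_1: rank ker ∂_1 − rank ∂_2 = (30 − 9) − 20 = 1, and ∂_2 has invariant factor 2 > 1, so H_1 = Z ⊕ Z/2.
  H_2: rank ker ∂_2 − rank ∂_3 = (20 − 20) − 0 = 0, and there is no ∂_3, so H_2 = 0.

As a check, the Euler characteristic is 10 − 30 + 20 = 0, which agrees with 1 − 1 + 0 = 0.
(K is a triangulation of the Klein bottle.)

H_0 = Z,  H_1 = Z ⊕ Z/2,  H_2 = 0.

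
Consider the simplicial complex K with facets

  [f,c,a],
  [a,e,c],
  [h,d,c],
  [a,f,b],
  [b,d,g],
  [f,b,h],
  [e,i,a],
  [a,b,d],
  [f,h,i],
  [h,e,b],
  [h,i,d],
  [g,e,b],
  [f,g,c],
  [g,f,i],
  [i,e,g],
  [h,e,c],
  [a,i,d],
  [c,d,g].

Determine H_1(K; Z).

Fix the vertex order a < b < c < d < e < f < g < h < i and write every simplex with vertices in increasing order. Then dim K = 2 and the simplices of K are:

  0-simplices (9): a, b, c, d, e, f, g, h, i
  1-simplices (27): ab, ac, ad, ae, af, ai, bd, be, bf, bg, bh, cd, ce, cf, cg, ch, dg, dh, di, eg, eh, ei, fg, fh, fi, gi, hi
  2-simplices (18): abd, abf, ace, acf, adi, aei, bdg, beg, beh, bfh, cdg, cdh, ceh, cfg, dhi, egi, fgi, fhi

Hence C_0 ≅ Z^9, C_1 ≅ Z^27, C_2 ≅ Z^18.

The boundary map ∂_1: C_1 → C_0 maps an edge to its endpoints' difference, ∂[p,q] = q − p.
This gives a 9×27 integer matrix of rank 8; reducing to Smith normal form yields diagonal entries (1,1,1,1,1,1,1,1).

Boundary ∂_2: C_2 → C_1 acts by ∂[p,q,r] = [q,r] − [p,r] + [p,q]. For instance
  ∂cfg = fg − cg + cf,
  ∂egi = gi − ei + eg.
As a 27×18 matrix over Z this has rank 17, with invariant factors (1,1,1,1,1,1,1,1,1,1,1,1,1,1,1,1,1).

Now H_k = ker ∂_k / im ∂_{k+1}, so:

  H_1: rank ker ∂_1 − rank ∂_2 = (27 − 8) − 17 = 2, and the invariant factors of ∂_2 are all 1, so H_1 = Z^2.

H_1 ≅ Z^2.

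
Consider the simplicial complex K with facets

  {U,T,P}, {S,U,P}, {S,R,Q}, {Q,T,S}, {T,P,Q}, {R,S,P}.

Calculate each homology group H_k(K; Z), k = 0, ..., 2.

We work with the vertex ordering P < Q < R < S < T < U. The simplices of K, each written with vertices in increasing order, are:

  0-simplices (6): P, Q, R, S, T, U
  1-simplices (12): PQ, PR, PS, PT, PU, QR, QS, QT, RS, ST, SU, TU
  2-simplices (6): PQT, PRS, PSU, PTU, QRS, QST

giving chain groups C_0 ≅ Z^6, C_1 ≅ Z^12, C_2 ≅ Z^6.

Boundary ∂_1: C_1 → C_0 sends each edge [p,q] (with p < q) to q − p. For instance
  ∂PU = U − P.
This gives a 6×12 integer matrix of rank 5; reducing to Smith normal form yields diagonal entries (1,1,1,1,1).

Boundary ∂_2: C_2 → C_1 acts by ∂[p,q,r] = [q,r] − [p,r] + [p,q]. For instance
  ∂PRS = RS − PS + PR,
  ∂QST = ST − QT + QS.
The resulting 12×6 matrix has rank 6, and its Smith normal form has invariant factors (1,1,1,1,1,1).

Now H_k = ker ∂_k / im ∂_{k+1}, so:

  H_0: rank C_0 − rank ∂_1 = 6 − 5 = 1, and the invariant factors of ∂_1 are all 1, so H_0 = Z.
  H_1: rank ker ∂_1 − rank ∂_2 = (12 − 5) − 6 = 1, and the invariant factors of ∂_2 are all 1, so H_1 = Z.
  H_2: rank ker ∂_2 − rank ∂_3 = (6 − 6) − 0 = 0, and there is no ∂_3, so H_2 = 0.

H_0 = Z,  H_1 = Z,  H_2 = 0.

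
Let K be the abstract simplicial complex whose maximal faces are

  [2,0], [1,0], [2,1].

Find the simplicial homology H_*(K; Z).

Order the vertices as 0 < 1 < 2. Listing each simplex with vertices in this order, K has dimension 1 with simplices:

  0-simplices (3): [0], [1], [2]
  1-simplices (3): [0,1], [0,2], [1,2]

Hence C_0 ≅ Z^3, C_1 ≅ Z^3.

Boundary ∂_1: C_1 → C_0 sends each edge [p,q] (with p < q) to q − p. For instance
  ∂[0,1] = [1] − [0].
The 3×3 boundary matrix has rank 2 and Smith normal form diag(1,1).

Now H_k = ker ∂_k / im ∂_{k+1}, so:

  H_0: rank C_0 − rank ∂_1 = 3 − 2 = 1, and the invariant factors of ∂_1 are all 1, so H_0 ≅ Z.
  H_1: rank ker ∂_1 − rank ∂_2 = (3 − 2) − 0 = 1, and there is no ∂_2, so H_1 ≅ Z.

H_0 ≅ Z,  H_1 ≅ Z.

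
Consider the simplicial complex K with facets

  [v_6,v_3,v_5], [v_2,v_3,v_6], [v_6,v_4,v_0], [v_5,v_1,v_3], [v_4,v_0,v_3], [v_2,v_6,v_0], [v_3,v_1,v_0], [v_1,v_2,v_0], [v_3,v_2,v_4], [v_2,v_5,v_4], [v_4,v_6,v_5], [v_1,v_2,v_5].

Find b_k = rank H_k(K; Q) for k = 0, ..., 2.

b_0 = 1, b_1 = 0, b_2 = 0.

We work with the vertex ordering v_0 < v_1 < v_2 < v_3 < v_4 < v_5 < v_6. The simplices of K, each written with vertices in increasing order, are:

  0-simplices (7): [v_0], [v_1], [v_2], [v_3], [v_4], [v_5], [v_6]
  1-simplices (18): (18 of them)
  2-simplices (12): (12 of them)

giving chain groups C_0 ≅ Z^7, C_1 ≅ Z^18, C_2 ≅ Z^12.

Boundary ∂_1: C_1 → C_0 maps an edge to its endpoints' difference, ∂[p,q] = q − p. For instance
  ∂[v_3,v_4] = [v_4] − [v_3].
The resulting 7×18 matrix has rank 6, and its Smith normal form has invariant factors (1,1,1,1,1,1).

The boundary map ∂_2: C_2 → C_1 maps a triangle to the signed sum of its edges. For instance
  ∂[v_0,v_4,v_6] = [v_4,v_6] − [v_0,v_6] + [v_0,v_4],
  ∂[v_1,v_3,v_5] = [v_3,v_5] − [v_1,v_5] + [v_1,v_3].
The 18×12 boundary matrix has rank 12 and Smith normal form diag(1,1,1,1,1,1,1,1,1,1,1,2).

Now H_k = ker ∂_k / im ∂_{k+1}, so:

  H_0: rank C_0 − rank ∂_1 = 7 − 6 = 1, and the invariant factors of ∂_1 are all 1, so H_0 = Z.
  H_1: rank ker ∂_1 − rank ∂_2 = (18 − 6) − 12 = 0, and ∂_2 has invariant factor 2 > 1, so H_1 = Z/2Z.
  H_2: rank ker ∂_2 − rank ∂_3 = (12 − 12) − 0 = 0, and there is no ∂_3, so H_2 = 0.

(K is a triangulation of the real projective plane RP^2.)

Hence the Betti numbers are b_0 = 1, b_1 = 0, b_2 = 0.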